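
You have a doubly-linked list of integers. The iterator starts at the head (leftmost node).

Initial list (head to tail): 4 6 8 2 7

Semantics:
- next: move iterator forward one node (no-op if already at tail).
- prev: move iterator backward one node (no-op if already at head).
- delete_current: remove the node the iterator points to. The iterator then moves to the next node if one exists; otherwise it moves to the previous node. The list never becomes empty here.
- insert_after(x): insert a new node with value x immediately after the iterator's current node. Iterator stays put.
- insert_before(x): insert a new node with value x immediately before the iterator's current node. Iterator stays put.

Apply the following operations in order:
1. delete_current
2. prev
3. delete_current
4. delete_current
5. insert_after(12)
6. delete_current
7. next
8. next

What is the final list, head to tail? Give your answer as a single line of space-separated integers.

After 1 (delete_current): list=[6, 8, 2, 7] cursor@6
After 2 (prev): list=[6, 8, 2, 7] cursor@6
After 3 (delete_current): list=[8, 2, 7] cursor@8
After 4 (delete_current): list=[2, 7] cursor@2
After 5 (insert_after(12)): list=[2, 12, 7] cursor@2
After 6 (delete_current): list=[12, 7] cursor@12
After 7 (next): list=[12, 7] cursor@7
After 8 (next): list=[12, 7] cursor@7

Answer: 12 7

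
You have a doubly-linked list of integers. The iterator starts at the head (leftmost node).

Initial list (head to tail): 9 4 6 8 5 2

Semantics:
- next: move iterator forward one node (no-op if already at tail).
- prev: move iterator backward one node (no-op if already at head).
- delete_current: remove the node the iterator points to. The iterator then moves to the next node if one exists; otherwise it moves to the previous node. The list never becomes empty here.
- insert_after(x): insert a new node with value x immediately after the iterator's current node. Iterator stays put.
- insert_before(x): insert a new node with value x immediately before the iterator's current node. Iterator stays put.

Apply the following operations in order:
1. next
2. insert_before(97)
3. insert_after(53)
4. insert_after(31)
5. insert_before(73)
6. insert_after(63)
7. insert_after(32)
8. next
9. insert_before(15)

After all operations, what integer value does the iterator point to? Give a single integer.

Answer: 32

Derivation:
After 1 (next): list=[9, 4, 6, 8, 5, 2] cursor@4
After 2 (insert_before(97)): list=[9, 97, 4, 6, 8, 5, 2] cursor@4
After 3 (insert_after(53)): list=[9, 97, 4, 53, 6, 8, 5, 2] cursor@4
After 4 (insert_after(31)): list=[9, 97, 4, 31, 53, 6, 8, 5, 2] cursor@4
After 5 (insert_before(73)): list=[9, 97, 73, 4, 31, 53, 6, 8, 5, 2] cursor@4
After 6 (insert_after(63)): list=[9, 97, 73, 4, 63, 31, 53, 6, 8, 5, 2] cursor@4
After 7 (insert_after(32)): list=[9, 97, 73, 4, 32, 63, 31, 53, 6, 8, 5, 2] cursor@4
After 8 (next): list=[9, 97, 73, 4, 32, 63, 31, 53, 6, 8, 5, 2] cursor@32
After 9 (insert_before(15)): list=[9, 97, 73, 4, 15, 32, 63, 31, 53, 6, 8, 5, 2] cursor@32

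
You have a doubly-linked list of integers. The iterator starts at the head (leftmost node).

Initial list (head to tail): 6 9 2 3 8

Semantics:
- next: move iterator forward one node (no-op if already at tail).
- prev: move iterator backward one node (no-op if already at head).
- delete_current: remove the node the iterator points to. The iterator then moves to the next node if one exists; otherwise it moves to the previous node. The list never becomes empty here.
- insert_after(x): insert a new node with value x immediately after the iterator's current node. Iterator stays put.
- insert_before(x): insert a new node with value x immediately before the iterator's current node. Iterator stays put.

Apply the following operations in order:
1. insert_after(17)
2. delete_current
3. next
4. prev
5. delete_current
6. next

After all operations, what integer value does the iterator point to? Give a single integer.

After 1 (insert_after(17)): list=[6, 17, 9, 2, 3, 8] cursor@6
After 2 (delete_current): list=[17, 9, 2, 3, 8] cursor@17
After 3 (next): list=[17, 9, 2, 3, 8] cursor@9
After 4 (prev): list=[17, 9, 2, 3, 8] cursor@17
After 5 (delete_current): list=[9, 2, 3, 8] cursor@9
After 6 (next): list=[9, 2, 3, 8] cursor@2

Answer: 2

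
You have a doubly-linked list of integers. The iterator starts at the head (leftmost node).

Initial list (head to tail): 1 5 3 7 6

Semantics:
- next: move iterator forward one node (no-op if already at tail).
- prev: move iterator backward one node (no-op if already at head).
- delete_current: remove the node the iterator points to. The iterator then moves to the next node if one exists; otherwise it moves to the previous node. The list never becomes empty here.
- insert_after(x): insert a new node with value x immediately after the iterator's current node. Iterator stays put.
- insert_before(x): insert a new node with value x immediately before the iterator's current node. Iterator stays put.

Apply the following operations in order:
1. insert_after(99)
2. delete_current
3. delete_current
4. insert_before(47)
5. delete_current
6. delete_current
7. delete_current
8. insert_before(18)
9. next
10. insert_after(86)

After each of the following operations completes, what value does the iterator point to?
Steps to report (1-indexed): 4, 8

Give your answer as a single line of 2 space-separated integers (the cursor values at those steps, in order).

After 1 (insert_after(99)): list=[1, 99, 5, 3, 7, 6] cursor@1
After 2 (delete_current): list=[99, 5, 3, 7, 6] cursor@99
After 3 (delete_current): list=[5, 3, 7, 6] cursor@5
After 4 (insert_before(47)): list=[47, 5, 3, 7, 6] cursor@5
After 5 (delete_current): list=[47, 3, 7, 6] cursor@3
After 6 (delete_current): list=[47, 7, 6] cursor@7
After 7 (delete_current): list=[47, 6] cursor@6
After 8 (insert_before(18)): list=[47, 18, 6] cursor@6
After 9 (next): list=[47, 18, 6] cursor@6
After 10 (insert_after(86)): list=[47, 18, 6, 86] cursor@6

Answer: 5 6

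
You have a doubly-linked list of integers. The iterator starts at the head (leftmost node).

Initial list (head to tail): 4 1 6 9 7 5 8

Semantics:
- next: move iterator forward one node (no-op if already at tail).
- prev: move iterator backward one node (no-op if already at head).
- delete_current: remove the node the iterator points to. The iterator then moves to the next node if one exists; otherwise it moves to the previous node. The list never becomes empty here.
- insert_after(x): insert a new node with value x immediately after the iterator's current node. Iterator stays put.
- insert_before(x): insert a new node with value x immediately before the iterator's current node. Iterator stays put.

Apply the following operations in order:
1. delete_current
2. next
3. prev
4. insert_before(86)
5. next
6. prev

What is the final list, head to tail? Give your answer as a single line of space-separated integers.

Answer: 86 1 6 9 7 5 8

Derivation:
After 1 (delete_current): list=[1, 6, 9, 7, 5, 8] cursor@1
After 2 (next): list=[1, 6, 9, 7, 5, 8] cursor@6
After 3 (prev): list=[1, 6, 9, 7, 5, 8] cursor@1
After 4 (insert_before(86)): list=[86, 1, 6, 9, 7, 5, 8] cursor@1
After 5 (next): list=[86, 1, 6, 9, 7, 5, 8] cursor@6
After 6 (prev): list=[86, 1, 6, 9, 7, 5, 8] cursor@1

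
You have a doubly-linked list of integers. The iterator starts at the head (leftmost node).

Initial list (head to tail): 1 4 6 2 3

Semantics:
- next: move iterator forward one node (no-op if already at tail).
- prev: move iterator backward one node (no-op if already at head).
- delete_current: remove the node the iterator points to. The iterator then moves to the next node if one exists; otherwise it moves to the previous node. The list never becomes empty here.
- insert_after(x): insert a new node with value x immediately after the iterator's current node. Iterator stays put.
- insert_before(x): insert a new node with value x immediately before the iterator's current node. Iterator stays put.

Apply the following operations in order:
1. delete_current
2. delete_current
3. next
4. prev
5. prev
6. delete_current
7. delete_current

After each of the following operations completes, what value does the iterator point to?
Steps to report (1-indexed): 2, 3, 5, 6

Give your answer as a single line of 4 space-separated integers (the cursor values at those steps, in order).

Answer: 6 2 6 2

Derivation:
After 1 (delete_current): list=[4, 6, 2, 3] cursor@4
After 2 (delete_current): list=[6, 2, 3] cursor@6
After 3 (next): list=[6, 2, 3] cursor@2
After 4 (prev): list=[6, 2, 3] cursor@6
After 5 (prev): list=[6, 2, 3] cursor@6
After 6 (delete_current): list=[2, 3] cursor@2
After 7 (delete_current): list=[3] cursor@3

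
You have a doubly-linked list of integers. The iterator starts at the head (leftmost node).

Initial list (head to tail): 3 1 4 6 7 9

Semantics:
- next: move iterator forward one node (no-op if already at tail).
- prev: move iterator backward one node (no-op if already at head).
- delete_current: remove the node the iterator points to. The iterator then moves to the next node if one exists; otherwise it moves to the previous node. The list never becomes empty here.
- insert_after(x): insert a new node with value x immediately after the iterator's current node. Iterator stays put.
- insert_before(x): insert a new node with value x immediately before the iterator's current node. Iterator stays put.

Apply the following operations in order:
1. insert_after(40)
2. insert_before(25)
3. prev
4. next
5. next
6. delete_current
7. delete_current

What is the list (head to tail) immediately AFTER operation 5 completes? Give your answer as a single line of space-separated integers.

Answer: 25 3 40 1 4 6 7 9

Derivation:
After 1 (insert_after(40)): list=[3, 40, 1, 4, 6, 7, 9] cursor@3
After 2 (insert_before(25)): list=[25, 3, 40, 1, 4, 6, 7, 9] cursor@3
After 3 (prev): list=[25, 3, 40, 1, 4, 6, 7, 9] cursor@25
After 4 (next): list=[25, 3, 40, 1, 4, 6, 7, 9] cursor@3
After 5 (next): list=[25, 3, 40, 1, 4, 6, 7, 9] cursor@40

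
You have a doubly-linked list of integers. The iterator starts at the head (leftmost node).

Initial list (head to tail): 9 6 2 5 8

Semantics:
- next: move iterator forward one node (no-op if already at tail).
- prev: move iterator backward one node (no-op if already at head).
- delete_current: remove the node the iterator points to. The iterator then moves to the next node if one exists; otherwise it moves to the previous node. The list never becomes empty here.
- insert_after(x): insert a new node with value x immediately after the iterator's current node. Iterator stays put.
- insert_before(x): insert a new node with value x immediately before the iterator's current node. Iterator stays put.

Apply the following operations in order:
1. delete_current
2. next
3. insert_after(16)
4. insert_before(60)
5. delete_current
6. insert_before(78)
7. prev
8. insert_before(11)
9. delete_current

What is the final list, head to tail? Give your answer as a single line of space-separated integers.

Answer: 6 60 11 16 5 8

Derivation:
After 1 (delete_current): list=[6, 2, 5, 8] cursor@6
After 2 (next): list=[6, 2, 5, 8] cursor@2
After 3 (insert_after(16)): list=[6, 2, 16, 5, 8] cursor@2
After 4 (insert_before(60)): list=[6, 60, 2, 16, 5, 8] cursor@2
After 5 (delete_current): list=[6, 60, 16, 5, 8] cursor@16
After 6 (insert_before(78)): list=[6, 60, 78, 16, 5, 8] cursor@16
After 7 (prev): list=[6, 60, 78, 16, 5, 8] cursor@78
After 8 (insert_before(11)): list=[6, 60, 11, 78, 16, 5, 8] cursor@78
After 9 (delete_current): list=[6, 60, 11, 16, 5, 8] cursor@16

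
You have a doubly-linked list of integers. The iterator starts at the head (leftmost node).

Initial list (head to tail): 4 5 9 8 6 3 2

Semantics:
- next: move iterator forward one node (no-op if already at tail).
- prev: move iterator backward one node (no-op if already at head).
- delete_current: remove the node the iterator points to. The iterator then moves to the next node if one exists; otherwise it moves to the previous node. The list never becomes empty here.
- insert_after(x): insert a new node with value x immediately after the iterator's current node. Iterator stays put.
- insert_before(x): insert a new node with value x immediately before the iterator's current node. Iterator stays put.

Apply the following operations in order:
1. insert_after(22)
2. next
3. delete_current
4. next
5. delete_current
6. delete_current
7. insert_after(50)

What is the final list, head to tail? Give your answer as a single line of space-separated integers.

After 1 (insert_after(22)): list=[4, 22, 5, 9, 8, 6, 3, 2] cursor@4
After 2 (next): list=[4, 22, 5, 9, 8, 6, 3, 2] cursor@22
After 3 (delete_current): list=[4, 5, 9, 8, 6, 3, 2] cursor@5
After 4 (next): list=[4, 5, 9, 8, 6, 3, 2] cursor@9
After 5 (delete_current): list=[4, 5, 8, 6, 3, 2] cursor@8
After 6 (delete_current): list=[4, 5, 6, 3, 2] cursor@6
After 7 (insert_after(50)): list=[4, 5, 6, 50, 3, 2] cursor@6

Answer: 4 5 6 50 3 2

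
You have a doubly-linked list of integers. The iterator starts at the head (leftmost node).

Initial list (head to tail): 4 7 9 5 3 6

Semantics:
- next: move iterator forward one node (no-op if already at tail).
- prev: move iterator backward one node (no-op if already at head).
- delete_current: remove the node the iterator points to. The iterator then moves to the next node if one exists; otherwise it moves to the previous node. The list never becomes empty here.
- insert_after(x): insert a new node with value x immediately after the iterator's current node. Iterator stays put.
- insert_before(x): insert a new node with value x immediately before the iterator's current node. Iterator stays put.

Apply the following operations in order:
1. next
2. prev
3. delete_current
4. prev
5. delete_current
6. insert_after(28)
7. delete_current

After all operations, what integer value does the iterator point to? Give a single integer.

After 1 (next): list=[4, 7, 9, 5, 3, 6] cursor@7
After 2 (prev): list=[4, 7, 9, 5, 3, 6] cursor@4
After 3 (delete_current): list=[7, 9, 5, 3, 6] cursor@7
After 4 (prev): list=[7, 9, 5, 3, 6] cursor@7
After 5 (delete_current): list=[9, 5, 3, 6] cursor@9
After 6 (insert_after(28)): list=[9, 28, 5, 3, 6] cursor@9
After 7 (delete_current): list=[28, 5, 3, 6] cursor@28

Answer: 28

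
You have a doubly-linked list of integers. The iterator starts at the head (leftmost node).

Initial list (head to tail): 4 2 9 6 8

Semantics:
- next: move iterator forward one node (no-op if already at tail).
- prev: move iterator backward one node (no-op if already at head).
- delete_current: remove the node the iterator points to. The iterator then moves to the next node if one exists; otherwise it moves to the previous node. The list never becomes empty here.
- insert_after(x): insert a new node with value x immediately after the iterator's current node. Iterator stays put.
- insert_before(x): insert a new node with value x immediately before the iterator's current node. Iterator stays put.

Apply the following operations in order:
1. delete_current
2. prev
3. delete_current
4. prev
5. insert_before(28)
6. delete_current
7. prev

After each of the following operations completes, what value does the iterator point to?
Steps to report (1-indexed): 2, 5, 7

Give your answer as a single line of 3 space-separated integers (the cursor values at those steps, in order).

Answer: 2 9 28

Derivation:
After 1 (delete_current): list=[2, 9, 6, 8] cursor@2
After 2 (prev): list=[2, 9, 6, 8] cursor@2
After 3 (delete_current): list=[9, 6, 8] cursor@9
After 4 (prev): list=[9, 6, 8] cursor@9
After 5 (insert_before(28)): list=[28, 9, 6, 8] cursor@9
After 6 (delete_current): list=[28, 6, 8] cursor@6
After 7 (prev): list=[28, 6, 8] cursor@28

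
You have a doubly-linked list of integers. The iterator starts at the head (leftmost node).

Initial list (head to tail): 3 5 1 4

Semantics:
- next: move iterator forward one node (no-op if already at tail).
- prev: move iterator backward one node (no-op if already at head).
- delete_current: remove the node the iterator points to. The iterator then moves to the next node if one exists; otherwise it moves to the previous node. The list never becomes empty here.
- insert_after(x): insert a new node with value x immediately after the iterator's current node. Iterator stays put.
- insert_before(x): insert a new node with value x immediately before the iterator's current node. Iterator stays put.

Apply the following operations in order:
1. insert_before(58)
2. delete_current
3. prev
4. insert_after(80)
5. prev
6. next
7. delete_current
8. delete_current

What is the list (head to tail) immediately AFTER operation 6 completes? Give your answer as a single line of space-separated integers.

Answer: 58 80 5 1 4

Derivation:
After 1 (insert_before(58)): list=[58, 3, 5, 1, 4] cursor@3
After 2 (delete_current): list=[58, 5, 1, 4] cursor@5
After 3 (prev): list=[58, 5, 1, 4] cursor@58
After 4 (insert_after(80)): list=[58, 80, 5, 1, 4] cursor@58
After 5 (prev): list=[58, 80, 5, 1, 4] cursor@58
After 6 (next): list=[58, 80, 5, 1, 4] cursor@80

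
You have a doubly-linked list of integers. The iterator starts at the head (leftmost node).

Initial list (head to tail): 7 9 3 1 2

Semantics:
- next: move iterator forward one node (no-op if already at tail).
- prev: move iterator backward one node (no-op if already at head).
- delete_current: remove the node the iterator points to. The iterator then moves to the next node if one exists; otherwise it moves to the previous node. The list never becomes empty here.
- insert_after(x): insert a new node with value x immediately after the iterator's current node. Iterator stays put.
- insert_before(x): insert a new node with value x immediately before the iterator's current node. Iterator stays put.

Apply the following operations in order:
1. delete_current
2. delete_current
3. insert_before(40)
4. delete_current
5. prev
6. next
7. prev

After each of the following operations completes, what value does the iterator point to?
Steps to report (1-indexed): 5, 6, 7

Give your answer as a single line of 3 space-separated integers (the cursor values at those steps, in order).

After 1 (delete_current): list=[9, 3, 1, 2] cursor@9
After 2 (delete_current): list=[3, 1, 2] cursor@3
After 3 (insert_before(40)): list=[40, 3, 1, 2] cursor@3
After 4 (delete_current): list=[40, 1, 2] cursor@1
After 5 (prev): list=[40, 1, 2] cursor@40
After 6 (next): list=[40, 1, 2] cursor@1
After 7 (prev): list=[40, 1, 2] cursor@40

Answer: 40 1 40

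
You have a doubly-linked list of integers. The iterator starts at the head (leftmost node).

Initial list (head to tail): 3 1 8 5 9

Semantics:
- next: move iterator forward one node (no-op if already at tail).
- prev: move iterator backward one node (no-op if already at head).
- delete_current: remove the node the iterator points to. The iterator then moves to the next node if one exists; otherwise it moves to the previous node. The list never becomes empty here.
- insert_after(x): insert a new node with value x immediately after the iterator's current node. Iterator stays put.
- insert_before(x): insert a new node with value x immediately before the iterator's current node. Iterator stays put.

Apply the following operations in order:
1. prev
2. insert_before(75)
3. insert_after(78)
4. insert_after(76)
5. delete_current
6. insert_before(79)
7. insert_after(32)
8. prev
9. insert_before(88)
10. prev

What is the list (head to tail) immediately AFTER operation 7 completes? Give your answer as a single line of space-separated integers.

Answer: 75 79 76 32 78 1 8 5 9

Derivation:
After 1 (prev): list=[3, 1, 8, 5, 9] cursor@3
After 2 (insert_before(75)): list=[75, 3, 1, 8, 5, 9] cursor@3
After 3 (insert_after(78)): list=[75, 3, 78, 1, 8, 5, 9] cursor@3
After 4 (insert_after(76)): list=[75, 3, 76, 78, 1, 8, 5, 9] cursor@3
After 5 (delete_current): list=[75, 76, 78, 1, 8, 5, 9] cursor@76
After 6 (insert_before(79)): list=[75, 79, 76, 78, 1, 8, 5, 9] cursor@76
After 7 (insert_after(32)): list=[75, 79, 76, 32, 78, 1, 8, 5, 9] cursor@76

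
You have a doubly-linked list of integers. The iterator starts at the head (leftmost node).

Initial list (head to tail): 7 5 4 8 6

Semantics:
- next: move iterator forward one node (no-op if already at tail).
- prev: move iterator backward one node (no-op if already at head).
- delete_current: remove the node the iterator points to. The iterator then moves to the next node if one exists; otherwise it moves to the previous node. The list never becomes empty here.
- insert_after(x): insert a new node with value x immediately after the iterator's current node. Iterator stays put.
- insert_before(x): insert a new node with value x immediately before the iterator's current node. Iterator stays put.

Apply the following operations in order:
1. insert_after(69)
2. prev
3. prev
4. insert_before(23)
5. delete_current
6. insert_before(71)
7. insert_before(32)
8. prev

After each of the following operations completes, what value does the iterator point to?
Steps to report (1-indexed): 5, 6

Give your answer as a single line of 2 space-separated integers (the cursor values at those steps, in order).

Answer: 69 69

Derivation:
After 1 (insert_after(69)): list=[7, 69, 5, 4, 8, 6] cursor@7
After 2 (prev): list=[7, 69, 5, 4, 8, 6] cursor@7
After 3 (prev): list=[7, 69, 5, 4, 8, 6] cursor@7
After 4 (insert_before(23)): list=[23, 7, 69, 5, 4, 8, 6] cursor@7
After 5 (delete_current): list=[23, 69, 5, 4, 8, 6] cursor@69
After 6 (insert_before(71)): list=[23, 71, 69, 5, 4, 8, 6] cursor@69
After 7 (insert_before(32)): list=[23, 71, 32, 69, 5, 4, 8, 6] cursor@69
After 8 (prev): list=[23, 71, 32, 69, 5, 4, 8, 6] cursor@32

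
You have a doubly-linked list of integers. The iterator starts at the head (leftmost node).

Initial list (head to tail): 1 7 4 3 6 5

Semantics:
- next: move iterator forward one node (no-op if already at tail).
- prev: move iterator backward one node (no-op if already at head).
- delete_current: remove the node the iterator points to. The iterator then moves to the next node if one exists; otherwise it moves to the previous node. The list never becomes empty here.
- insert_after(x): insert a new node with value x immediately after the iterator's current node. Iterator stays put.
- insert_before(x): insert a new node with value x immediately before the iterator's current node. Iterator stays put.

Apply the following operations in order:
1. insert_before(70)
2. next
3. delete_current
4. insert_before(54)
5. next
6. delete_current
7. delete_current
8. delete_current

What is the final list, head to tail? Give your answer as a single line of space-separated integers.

After 1 (insert_before(70)): list=[70, 1, 7, 4, 3, 6, 5] cursor@1
After 2 (next): list=[70, 1, 7, 4, 3, 6, 5] cursor@7
After 3 (delete_current): list=[70, 1, 4, 3, 6, 5] cursor@4
After 4 (insert_before(54)): list=[70, 1, 54, 4, 3, 6, 5] cursor@4
After 5 (next): list=[70, 1, 54, 4, 3, 6, 5] cursor@3
After 6 (delete_current): list=[70, 1, 54, 4, 6, 5] cursor@6
After 7 (delete_current): list=[70, 1, 54, 4, 5] cursor@5
After 8 (delete_current): list=[70, 1, 54, 4] cursor@4

Answer: 70 1 54 4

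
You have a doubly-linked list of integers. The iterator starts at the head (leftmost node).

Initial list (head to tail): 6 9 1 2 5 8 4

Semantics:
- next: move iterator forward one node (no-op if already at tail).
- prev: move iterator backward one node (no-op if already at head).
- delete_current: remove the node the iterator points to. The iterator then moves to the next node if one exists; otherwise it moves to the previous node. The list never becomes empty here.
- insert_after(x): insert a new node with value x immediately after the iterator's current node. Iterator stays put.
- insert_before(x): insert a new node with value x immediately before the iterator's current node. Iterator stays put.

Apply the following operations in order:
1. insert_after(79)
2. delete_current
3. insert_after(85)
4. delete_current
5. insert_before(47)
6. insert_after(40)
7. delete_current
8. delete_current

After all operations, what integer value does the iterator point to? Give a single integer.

After 1 (insert_after(79)): list=[6, 79, 9, 1, 2, 5, 8, 4] cursor@6
After 2 (delete_current): list=[79, 9, 1, 2, 5, 8, 4] cursor@79
After 3 (insert_after(85)): list=[79, 85, 9, 1, 2, 5, 8, 4] cursor@79
After 4 (delete_current): list=[85, 9, 1, 2, 5, 8, 4] cursor@85
After 5 (insert_before(47)): list=[47, 85, 9, 1, 2, 5, 8, 4] cursor@85
After 6 (insert_after(40)): list=[47, 85, 40, 9, 1, 2, 5, 8, 4] cursor@85
After 7 (delete_current): list=[47, 40, 9, 1, 2, 5, 8, 4] cursor@40
After 8 (delete_current): list=[47, 9, 1, 2, 5, 8, 4] cursor@9

Answer: 9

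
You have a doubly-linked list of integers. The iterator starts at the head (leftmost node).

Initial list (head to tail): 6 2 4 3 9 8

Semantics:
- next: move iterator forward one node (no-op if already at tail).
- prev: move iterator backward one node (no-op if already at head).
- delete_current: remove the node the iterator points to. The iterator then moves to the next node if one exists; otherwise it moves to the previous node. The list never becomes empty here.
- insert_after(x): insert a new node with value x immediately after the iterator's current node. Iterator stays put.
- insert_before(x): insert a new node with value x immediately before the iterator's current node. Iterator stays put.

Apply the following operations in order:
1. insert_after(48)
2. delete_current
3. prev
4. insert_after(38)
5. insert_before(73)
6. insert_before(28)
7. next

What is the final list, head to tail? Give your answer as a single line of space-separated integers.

After 1 (insert_after(48)): list=[6, 48, 2, 4, 3, 9, 8] cursor@6
After 2 (delete_current): list=[48, 2, 4, 3, 9, 8] cursor@48
After 3 (prev): list=[48, 2, 4, 3, 9, 8] cursor@48
After 4 (insert_after(38)): list=[48, 38, 2, 4, 3, 9, 8] cursor@48
After 5 (insert_before(73)): list=[73, 48, 38, 2, 4, 3, 9, 8] cursor@48
After 6 (insert_before(28)): list=[73, 28, 48, 38, 2, 4, 3, 9, 8] cursor@48
After 7 (next): list=[73, 28, 48, 38, 2, 4, 3, 9, 8] cursor@38

Answer: 73 28 48 38 2 4 3 9 8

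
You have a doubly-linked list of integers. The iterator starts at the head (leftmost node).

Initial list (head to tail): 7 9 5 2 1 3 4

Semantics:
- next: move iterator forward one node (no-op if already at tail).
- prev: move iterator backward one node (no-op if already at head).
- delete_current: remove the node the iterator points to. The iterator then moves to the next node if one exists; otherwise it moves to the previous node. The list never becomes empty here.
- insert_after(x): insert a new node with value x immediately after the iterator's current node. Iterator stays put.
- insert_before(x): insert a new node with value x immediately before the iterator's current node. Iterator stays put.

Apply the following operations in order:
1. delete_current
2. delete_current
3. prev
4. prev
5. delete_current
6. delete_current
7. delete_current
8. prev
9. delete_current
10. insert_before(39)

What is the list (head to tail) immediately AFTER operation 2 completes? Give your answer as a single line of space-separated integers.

Answer: 5 2 1 3 4

Derivation:
After 1 (delete_current): list=[9, 5, 2, 1, 3, 4] cursor@9
After 2 (delete_current): list=[5, 2, 1, 3, 4] cursor@5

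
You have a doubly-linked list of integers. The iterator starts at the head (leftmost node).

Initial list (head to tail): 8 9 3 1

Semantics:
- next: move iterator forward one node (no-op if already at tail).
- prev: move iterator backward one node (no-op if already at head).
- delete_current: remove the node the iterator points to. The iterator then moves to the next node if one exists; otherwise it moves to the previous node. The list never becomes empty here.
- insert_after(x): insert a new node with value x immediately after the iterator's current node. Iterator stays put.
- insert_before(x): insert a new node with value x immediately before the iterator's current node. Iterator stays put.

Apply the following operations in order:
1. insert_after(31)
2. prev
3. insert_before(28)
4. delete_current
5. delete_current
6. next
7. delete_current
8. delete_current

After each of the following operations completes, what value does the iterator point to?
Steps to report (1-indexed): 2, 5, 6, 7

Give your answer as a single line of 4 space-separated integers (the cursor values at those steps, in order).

After 1 (insert_after(31)): list=[8, 31, 9, 3, 1] cursor@8
After 2 (prev): list=[8, 31, 9, 3, 1] cursor@8
After 3 (insert_before(28)): list=[28, 8, 31, 9, 3, 1] cursor@8
After 4 (delete_current): list=[28, 31, 9, 3, 1] cursor@31
After 5 (delete_current): list=[28, 9, 3, 1] cursor@9
After 6 (next): list=[28, 9, 3, 1] cursor@3
After 7 (delete_current): list=[28, 9, 1] cursor@1
After 8 (delete_current): list=[28, 9] cursor@9

Answer: 8 9 3 1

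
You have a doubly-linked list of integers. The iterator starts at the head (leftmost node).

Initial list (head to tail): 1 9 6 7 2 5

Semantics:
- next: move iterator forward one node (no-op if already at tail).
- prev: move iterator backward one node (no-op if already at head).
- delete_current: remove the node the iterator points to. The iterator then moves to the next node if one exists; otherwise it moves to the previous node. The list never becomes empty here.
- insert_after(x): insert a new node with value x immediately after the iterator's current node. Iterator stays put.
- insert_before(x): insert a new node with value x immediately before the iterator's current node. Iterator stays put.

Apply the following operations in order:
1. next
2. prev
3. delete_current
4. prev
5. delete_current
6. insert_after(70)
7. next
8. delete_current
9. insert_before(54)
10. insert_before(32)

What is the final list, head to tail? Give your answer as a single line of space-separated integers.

After 1 (next): list=[1, 9, 6, 7, 2, 5] cursor@9
After 2 (prev): list=[1, 9, 6, 7, 2, 5] cursor@1
After 3 (delete_current): list=[9, 6, 7, 2, 5] cursor@9
After 4 (prev): list=[9, 6, 7, 2, 5] cursor@9
After 5 (delete_current): list=[6, 7, 2, 5] cursor@6
After 6 (insert_after(70)): list=[6, 70, 7, 2, 5] cursor@6
After 7 (next): list=[6, 70, 7, 2, 5] cursor@70
After 8 (delete_current): list=[6, 7, 2, 5] cursor@7
After 9 (insert_before(54)): list=[6, 54, 7, 2, 5] cursor@7
After 10 (insert_before(32)): list=[6, 54, 32, 7, 2, 5] cursor@7

Answer: 6 54 32 7 2 5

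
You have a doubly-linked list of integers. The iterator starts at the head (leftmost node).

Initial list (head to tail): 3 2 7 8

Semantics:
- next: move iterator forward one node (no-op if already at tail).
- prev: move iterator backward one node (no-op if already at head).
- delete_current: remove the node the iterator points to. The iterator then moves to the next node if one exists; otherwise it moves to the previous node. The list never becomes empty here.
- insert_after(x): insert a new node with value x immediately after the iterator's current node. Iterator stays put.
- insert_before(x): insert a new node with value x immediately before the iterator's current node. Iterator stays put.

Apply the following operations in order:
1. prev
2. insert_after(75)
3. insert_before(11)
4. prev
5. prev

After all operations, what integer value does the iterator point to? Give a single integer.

Answer: 11

Derivation:
After 1 (prev): list=[3, 2, 7, 8] cursor@3
After 2 (insert_after(75)): list=[3, 75, 2, 7, 8] cursor@3
After 3 (insert_before(11)): list=[11, 3, 75, 2, 7, 8] cursor@3
After 4 (prev): list=[11, 3, 75, 2, 7, 8] cursor@11
After 5 (prev): list=[11, 3, 75, 2, 7, 8] cursor@11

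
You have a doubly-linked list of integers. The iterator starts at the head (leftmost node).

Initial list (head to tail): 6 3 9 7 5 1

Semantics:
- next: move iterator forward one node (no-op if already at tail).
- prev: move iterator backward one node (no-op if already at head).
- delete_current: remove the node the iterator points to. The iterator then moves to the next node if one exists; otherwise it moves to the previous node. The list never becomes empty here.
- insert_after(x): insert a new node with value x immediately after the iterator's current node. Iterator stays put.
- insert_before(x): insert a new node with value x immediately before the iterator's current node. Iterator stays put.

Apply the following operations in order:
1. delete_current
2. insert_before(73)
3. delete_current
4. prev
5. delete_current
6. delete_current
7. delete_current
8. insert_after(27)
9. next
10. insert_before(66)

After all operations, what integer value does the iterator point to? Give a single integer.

Answer: 27

Derivation:
After 1 (delete_current): list=[3, 9, 7, 5, 1] cursor@3
After 2 (insert_before(73)): list=[73, 3, 9, 7, 5, 1] cursor@3
After 3 (delete_current): list=[73, 9, 7, 5, 1] cursor@9
After 4 (prev): list=[73, 9, 7, 5, 1] cursor@73
After 5 (delete_current): list=[9, 7, 5, 1] cursor@9
After 6 (delete_current): list=[7, 5, 1] cursor@7
After 7 (delete_current): list=[5, 1] cursor@5
After 8 (insert_after(27)): list=[5, 27, 1] cursor@5
After 9 (next): list=[5, 27, 1] cursor@27
After 10 (insert_before(66)): list=[5, 66, 27, 1] cursor@27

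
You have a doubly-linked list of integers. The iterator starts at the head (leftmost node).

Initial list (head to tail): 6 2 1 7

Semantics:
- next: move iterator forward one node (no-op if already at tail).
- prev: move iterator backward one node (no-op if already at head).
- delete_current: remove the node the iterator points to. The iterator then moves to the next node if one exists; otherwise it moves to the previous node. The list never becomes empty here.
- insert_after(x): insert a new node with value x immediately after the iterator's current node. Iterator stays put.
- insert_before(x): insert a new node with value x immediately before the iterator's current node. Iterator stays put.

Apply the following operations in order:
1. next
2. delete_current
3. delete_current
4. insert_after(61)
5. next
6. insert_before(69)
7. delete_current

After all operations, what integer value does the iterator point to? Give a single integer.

After 1 (next): list=[6, 2, 1, 7] cursor@2
After 2 (delete_current): list=[6, 1, 7] cursor@1
After 3 (delete_current): list=[6, 7] cursor@7
After 4 (insert_after(61)): list=[6, 7, 61] cursor@7
After 5 (next): list=[6, 7, 61] cursor@61
After 6 (insert_before(69)): list=[6, 7, 69, 61] cursor@61
After 7 (delete_current): list=[6, 7, 69] cursor@69

Answer: 69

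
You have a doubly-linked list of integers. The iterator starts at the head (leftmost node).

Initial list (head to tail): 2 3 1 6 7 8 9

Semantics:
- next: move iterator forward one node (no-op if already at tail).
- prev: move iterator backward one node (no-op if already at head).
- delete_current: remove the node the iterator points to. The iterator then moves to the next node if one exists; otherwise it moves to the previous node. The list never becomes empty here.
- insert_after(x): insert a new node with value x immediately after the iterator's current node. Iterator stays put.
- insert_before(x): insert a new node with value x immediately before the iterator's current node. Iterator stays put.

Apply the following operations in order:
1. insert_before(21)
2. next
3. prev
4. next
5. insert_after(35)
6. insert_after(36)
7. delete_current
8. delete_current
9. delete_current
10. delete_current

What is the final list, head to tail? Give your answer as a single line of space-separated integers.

After 1 (insert_before(21)): list=[21, 2, 3, 1, 6, 7, 8, 9] cursor@2
After 2 (next): list=[21, 2, 3, 1, 6, 7, 8, 9] cursor@3
After 3 (prev): list=[21, 2, 3, 1, 6, 7, 8, 9] cursor@2
After 4 (next): list=[21, 2, 3, 1, 6, 7, 8, 9] cursor@3
After 5 (insert_after(35)): list=[21, 2, 3, 35, 1, 6, 7, 8, 9] cursor@3
After 6 (insert_after(36)): list=[21, 2, 3, 36, 35, 1, 6, 7, 8, 9] cursor@3
After 7 (delete_current): list=[21, 2, 36, 35, 1, 6, 7, 8, 9] cursor@36
After 8 (delete_current): list=[21, 2, 35, 1, 6, 7, 8, 9] cursor@35
After 9 (delete_current): list=[21, 2, 1, 6, 7, 8, 9] cursor@1
After 10 (delete_current): list=[21, 2, 6, 7, 8, 9] cursor@6

Answer: 21 2 6 7 8 9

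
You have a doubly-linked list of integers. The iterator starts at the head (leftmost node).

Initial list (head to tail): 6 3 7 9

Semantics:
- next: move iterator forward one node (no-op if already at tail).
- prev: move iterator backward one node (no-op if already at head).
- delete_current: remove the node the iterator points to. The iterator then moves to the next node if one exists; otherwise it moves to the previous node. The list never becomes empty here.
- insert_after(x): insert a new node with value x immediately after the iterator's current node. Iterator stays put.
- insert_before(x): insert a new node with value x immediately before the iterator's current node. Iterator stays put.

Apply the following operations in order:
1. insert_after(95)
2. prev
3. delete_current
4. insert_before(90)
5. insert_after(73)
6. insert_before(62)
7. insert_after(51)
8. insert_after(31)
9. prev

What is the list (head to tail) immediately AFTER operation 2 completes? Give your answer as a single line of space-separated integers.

After 1 (insert_after(95)): list=[6, 95, 3, 7, 9] cursor@6
After 2 (prev): list=[6, 95, 3, 7, 9] cursor@6

Answer: 6 95 3 7 9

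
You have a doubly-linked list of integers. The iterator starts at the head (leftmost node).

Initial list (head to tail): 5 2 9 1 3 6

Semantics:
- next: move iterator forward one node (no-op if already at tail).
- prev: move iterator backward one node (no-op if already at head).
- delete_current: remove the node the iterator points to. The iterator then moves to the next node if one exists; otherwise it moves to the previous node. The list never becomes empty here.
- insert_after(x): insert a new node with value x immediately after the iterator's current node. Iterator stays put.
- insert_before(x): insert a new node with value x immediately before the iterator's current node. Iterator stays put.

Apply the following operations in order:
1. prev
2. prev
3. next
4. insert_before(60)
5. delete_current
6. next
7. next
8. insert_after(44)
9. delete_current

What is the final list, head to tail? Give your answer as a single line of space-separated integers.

After 1 (prev): list=[5, 2, 9, 1, 3, 6] cursor@5
After 2 (prev): list=[5, 2, 9, 1, 3, 6] cursor@5
After 3 (next): list=[5, 2, 9, 1, 3, 6] cursor@2
After 4 (insert_before(60)): list=[5, 60, 2, 9, 1, 3, 6] cursor@2
After 5 (delete_current): list=[5, 60, 9, 1, 3, 6] cursor@9
After 6 (next): list=[5, 60, 9, 1, 3, 6] cursor@1
After 7 (next): list=[5, 60, 9, 1, 3, 6] cursor@3
After 8 (insert_after(44)): list=[5, 60, 9, 1, 3, 44, 6] cursor@3
After 9 (delete_current): list=[5, 60, 9, 1, 44, 6] cursor@44

Answer: 5 60 9 1 44 6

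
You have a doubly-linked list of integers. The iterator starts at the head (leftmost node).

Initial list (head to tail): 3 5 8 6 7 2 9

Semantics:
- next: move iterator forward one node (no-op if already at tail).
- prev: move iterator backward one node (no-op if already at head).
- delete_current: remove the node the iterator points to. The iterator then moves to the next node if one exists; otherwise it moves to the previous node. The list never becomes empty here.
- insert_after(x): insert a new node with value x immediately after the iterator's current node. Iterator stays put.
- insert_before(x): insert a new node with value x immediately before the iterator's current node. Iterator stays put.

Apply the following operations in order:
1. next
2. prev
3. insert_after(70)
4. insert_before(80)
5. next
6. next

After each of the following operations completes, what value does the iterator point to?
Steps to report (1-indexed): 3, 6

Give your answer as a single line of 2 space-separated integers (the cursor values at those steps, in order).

Answer: 3 5

Derivation:
After 1 (next): list=[3, 5, 8, 6, 7, 2, 9] cursor@5
After 2 (prev): list=[3, 5, 8, 6, 7, 2, 9] cursor@3
After 3 (insert_after(70)): list=[3, 70, 5, 8, 6, 7, 2, 9] cursor@3
After 4 (insert_before(80)): list=[80, 3, 70, 5, 8, 6, 7, 2, 9] cursor@3
After 5 (next): list=[80, 3, 70, 5, 8, 6, 7, 2, 9] cursor@70
After 6 (next): list=[80, 3, 70, 5, 8, 6, 7, 2, 9] cursor@5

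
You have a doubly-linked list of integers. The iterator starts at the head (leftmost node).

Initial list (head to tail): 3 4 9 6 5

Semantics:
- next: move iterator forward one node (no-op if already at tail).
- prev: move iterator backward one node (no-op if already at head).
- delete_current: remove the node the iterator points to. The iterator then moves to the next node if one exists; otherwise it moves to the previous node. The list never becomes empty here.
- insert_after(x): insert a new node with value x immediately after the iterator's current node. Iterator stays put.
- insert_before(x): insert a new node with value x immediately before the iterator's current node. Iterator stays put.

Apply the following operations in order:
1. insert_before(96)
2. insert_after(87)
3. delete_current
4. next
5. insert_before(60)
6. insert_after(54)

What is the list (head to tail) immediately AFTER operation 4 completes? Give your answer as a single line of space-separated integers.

After 1 (insert_before(96)): list=[96, 3, 4, 9, 6, 5] cursor@3
After 2 (insert_after(87)): list=[96, 3, 87, 4, 9, 6, 5] cursor@3
After 3 (delete_current): list=[96, 87, 4, 9, 6, 5] cursor@87
After 4 (next): list=[96, 87, 4, 9, 6, 5] cursor@4

Answer: 96 87 4 9 6 5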